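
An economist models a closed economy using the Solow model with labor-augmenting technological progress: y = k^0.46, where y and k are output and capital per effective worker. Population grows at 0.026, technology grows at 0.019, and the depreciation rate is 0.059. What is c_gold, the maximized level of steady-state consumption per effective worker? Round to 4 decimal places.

c_gold ≈ 1.9163

Break-even investment rate: n + g + δ = 0.026 + 0.019 + 0.059 = 0.104.
At the golden rule the marginal product of capital equals n+g+δ: 0.46·k^(0.46−1) = 0.104. Solving, k_gold = (0.46/0.104)^(1/0.54) ≈ 15.6959.
y_gold = 15.6959^0.46 ≈ 3.5486.
c_gold = y_gold − (n+g+δ)·k_gold = 3.5486 − 0.104·15.6959 ≈ 1.9163.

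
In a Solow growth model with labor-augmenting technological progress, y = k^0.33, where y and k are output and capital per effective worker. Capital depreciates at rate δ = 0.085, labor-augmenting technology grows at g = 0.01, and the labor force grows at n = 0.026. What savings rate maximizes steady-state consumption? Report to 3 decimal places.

n + g + δ = 0.026 + 0.01 + 0.085 = 0.121.
At the golden rule MPK = n+g+δ, and in any Cobb-Douglas steady state s = (n+g+δ)·k/y = MPK·k/y = capital's share 0.33.

s_gold = 0.330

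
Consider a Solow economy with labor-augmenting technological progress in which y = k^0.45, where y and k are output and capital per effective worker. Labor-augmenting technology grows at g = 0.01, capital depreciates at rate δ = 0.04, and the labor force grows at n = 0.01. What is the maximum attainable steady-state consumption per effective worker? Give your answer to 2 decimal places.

Capital per effective worker breaks even when investment replaces (n + g + δ)·k; here n + g + δ = 0.06.
At the golden rule the marginal product of capital equals n+g+δ: 0.45·k^(0.45−1) = 0.06. Solving, k_gold = (0.45/0.06)^(1/0.55) ≈ 38.9960.
y_gold = 38.9960^0.45 ≈ 5.1995.
c_gold = y_gold − (n+g+δ)·k_gold = 5.1995 − 0.06·38.9960 ≈ 2.8597.

c_gold ≈ 2.86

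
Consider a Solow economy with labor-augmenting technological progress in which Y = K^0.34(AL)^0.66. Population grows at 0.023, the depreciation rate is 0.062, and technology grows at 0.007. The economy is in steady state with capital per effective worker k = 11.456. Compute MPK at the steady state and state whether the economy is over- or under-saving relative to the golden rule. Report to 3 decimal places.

over-saving; MPK ≈ 0.068

Capital per effective worker breaks even when investment replaces (n + g + δ)·k; here n + g + δ = 0.092.
MPK = 0.34·k^(0.34−1) = 0.34·11.456^(-0.66) ≈ 0.0680.
MPK < 0.092, so the economy is dynamically inefficient (over-saving).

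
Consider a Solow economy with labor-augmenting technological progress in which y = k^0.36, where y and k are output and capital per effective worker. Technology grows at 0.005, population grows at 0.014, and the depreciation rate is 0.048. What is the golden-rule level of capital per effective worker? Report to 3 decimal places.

k_gold ≈ 13.835

The effective depreciation rate is n + g + δ = 0.014 + 0.005 + 0.048 = 0.067.
Golden rule sets MPK = n+g+δ: 0.36·k^(0.36−1) = 0.067, so k_gold = (0.36/0.067)^(1/0.64) ≈ 13.8351.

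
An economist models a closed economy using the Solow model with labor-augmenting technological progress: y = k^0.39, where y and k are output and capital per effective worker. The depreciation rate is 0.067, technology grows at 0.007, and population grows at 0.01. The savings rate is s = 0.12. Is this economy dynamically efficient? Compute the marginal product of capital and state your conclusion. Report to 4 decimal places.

Break-even investment rate: n + g + δ = 0.01 + 0.007 + 0.067 = 0.084.
Steady-state k*: s·k^0.39 = 0.084·k gives k* = (0.12/0.084)^(1/0.61) ≈ 1.7945.
MPK = 0.39·1.7945^(-0.61) ≈ 0.2730.
MPK > n+g+δ = 0.084, so the economy is dynamically efficient (under-saving).

dynamically efficient; MPK ≈ 0.2730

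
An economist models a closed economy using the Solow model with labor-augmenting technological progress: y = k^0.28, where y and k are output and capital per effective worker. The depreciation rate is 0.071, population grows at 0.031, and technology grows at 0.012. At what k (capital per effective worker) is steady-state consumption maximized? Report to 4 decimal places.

n + g + δ = 0.031 + 0.012 + 0.071 = 0.114.
Setting f'(k) = n+g+δ gives 0.28·k^(0.28−1) = 0.114, hence k_gold = (0.28/0.114)^(1/0.72) ≈ 3.4835.

k_gold ≈ 3.4835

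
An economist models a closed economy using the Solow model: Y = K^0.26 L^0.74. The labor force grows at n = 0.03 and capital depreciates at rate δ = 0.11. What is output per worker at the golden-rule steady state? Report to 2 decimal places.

Break-even investment rate: n + δ = 0.03 + 0.11 = 0.14.
Setting f'(k) = n+δ gives 0.26·k^(0.26−1) = 0.14, hence k_gold = (0.26/0.14)^(1/0.74) ≈ 2.3084.
Output: y_gold = k_gold^0.26 = 2.3084^0.26 ≈ 1.2430.

y_gold ≈ 1.24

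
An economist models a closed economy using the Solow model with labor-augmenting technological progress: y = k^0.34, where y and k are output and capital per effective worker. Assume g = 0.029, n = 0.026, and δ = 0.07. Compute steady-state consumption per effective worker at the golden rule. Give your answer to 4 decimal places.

c_gold ≈ 1.1051

n + g + δ = 0.026 + 0.029 + 0.07 = 0.125.
Golden rule sets MPK = n+g+δ: 0.34·k^(0.34−1) = 0.125, so k_gold = (0.34/0.125)^(1/0.66) ≈ 4.5545.
y_gold = 4.5545^0.34 ≈ 1.6744.
c_gold = y_gold − (n+g+δ)·k_gold = 1.6744 − 0.125·4.5545 ≈ 1.1051.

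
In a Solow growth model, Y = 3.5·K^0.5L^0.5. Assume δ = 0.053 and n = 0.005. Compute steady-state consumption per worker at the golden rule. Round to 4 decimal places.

c_gold ≈ 52.8017

Break-even investment rate: n + δ = 0.005 + 0.053 = 0.058.
At the golden rule the marginal product of capital equals n+δ: 0.5·3.5·k^(0.5−1) = 0.058. Solving, k_gold = (0.5·3.5/0.058)^(1/0.5) ≈ 910.3746.
y_gold = 3.5·910.3746^0.5 ≈ 105.6034.
c_gold = y_gold − (n+δ)·k_gold = 105.6034 − 0.058·910.3746 ≈ 52.8017.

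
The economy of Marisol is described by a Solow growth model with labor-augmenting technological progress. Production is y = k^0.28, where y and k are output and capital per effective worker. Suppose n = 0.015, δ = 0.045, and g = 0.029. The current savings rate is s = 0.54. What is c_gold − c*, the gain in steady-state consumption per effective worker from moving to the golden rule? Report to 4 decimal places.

Δc ≈ 0.1970

The effective depreciation rate is n + g + δ = 0.015 + 0.029 + 0.045 = 0.089.
Current steady state (s = 0.54): k* = (0.54/0.089)^(1/0.72) ≈ 12.2322, y* = 12.2322^0.28 ≈ 2.0161, c* = (1−0.54)·2.0161 ≈ 0.9274.
Setting f'(k) = n+g+δ gives 0.28·k^(0.28−1) = 0.089, hence k_gold = (0.28/0.089)^(1/0.72) ≈ 4.9130.
y_gold = 4.9130^0.28 ≈ 1.5616, c_gold = y_gold − 0.089·k_gold ≈ 1.1244.
Gain: Δc = 1.1244 − 0.9274 ≈ 0.1970.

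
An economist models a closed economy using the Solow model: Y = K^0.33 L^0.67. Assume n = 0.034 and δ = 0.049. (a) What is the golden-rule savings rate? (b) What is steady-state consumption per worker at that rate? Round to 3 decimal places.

(a) s_gold = 0.330; (b) c_gold ≈ 1.322

Break-even investment rate: n + δ = 0.034 + 0.049 = 0.083.
For Cobb-Douglas, s_gold equals capital's share: s_gold = 0.33.
Setting f'(k) = n+δ gives 0.33·k^(0.33−1) = 0.083, hence k_gold = (0.33/0.083)^(1/0.67) ≈ 7.8466.
y_gold = 7.8466^0.33 ≈ 1.9735; c_gold = (1−0.33)·y_gold ≈ 1.3223.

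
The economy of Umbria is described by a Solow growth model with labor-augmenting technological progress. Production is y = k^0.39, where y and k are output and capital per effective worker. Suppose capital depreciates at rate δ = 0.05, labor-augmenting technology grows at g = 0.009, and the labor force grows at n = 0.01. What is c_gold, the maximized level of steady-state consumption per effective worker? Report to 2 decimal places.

c_gold ≈ 1.85

Capital per effective worker breaks even when investment replaces (n + g + δ)·k; here n + g + δ = 0.069.
At the golden rule the marginal product of capital equals n+g+δ: 0.39·k^(0.39−1) = 0.069. Solving, k_gold = (0.39/0.069)^(1/0.61) ≈ 17.1057.
y_gold = 17.1057^0.39 ≈ 3.0264.
c_gold = y_gold − (n+g+δ)·k_gold = 3.0264 − 0.069·17.1057 ≈ 1.8461.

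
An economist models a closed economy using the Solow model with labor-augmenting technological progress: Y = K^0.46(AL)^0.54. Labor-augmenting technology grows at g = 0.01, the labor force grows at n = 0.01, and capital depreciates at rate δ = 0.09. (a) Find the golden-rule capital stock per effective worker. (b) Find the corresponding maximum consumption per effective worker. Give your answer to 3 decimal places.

(a) k_gold ≈ 14.147; (b) c_gold ≈ 1.827

The effective depreciation rate is n + g + δ = 0.01 + 0.01 + 0.09 = 0.11.
Maximizing c = f(k) − (n+g+δ)·k gives f'(k) = n+g+δ, i.e. 0.46·k^(0.46−1) = 0.11, so k_gold = (0.46/0.11)^(1/0.54) ≈ 14.1474.
y_gold = 14.1474^0.46 ≈ 3.3831; c_gold = y_gold − 0.11·k_gold ≈ 1.8269.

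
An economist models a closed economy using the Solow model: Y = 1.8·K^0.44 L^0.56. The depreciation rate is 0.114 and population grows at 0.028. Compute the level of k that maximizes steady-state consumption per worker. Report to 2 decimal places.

k_gold ≈ 21.52

Capital per worker breaks even when investment replaces (n + δ)·k; here n + δ = 0.142.
Setting f'(k) = n+δ gives 0.44·1.8·k^(0.44−1) = 0.142, hence k_gold = (0.44·1.8/0.142)^(1/0.56) ≈ 21.5240.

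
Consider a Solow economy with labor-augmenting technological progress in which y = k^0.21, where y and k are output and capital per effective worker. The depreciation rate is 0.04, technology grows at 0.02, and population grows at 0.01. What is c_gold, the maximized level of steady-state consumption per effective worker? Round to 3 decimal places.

Capital per effective worker breaks even when investment replaces (n + g + δ)·k; here n + g + δ = 0.07.
Maximizing c = f(k) − (n+g+δ)·k gives f'(k) = n+g+δ, i.e. 0.21·k^(0.21−1) = 0.07, so k_gold = (0.21/0.07)^(1/0.79) ≈ 4.0175.
y_gold = 4.0175^0.21 ≈ 1.3392.
c_gold = y_gold − (n+g+δ)·k_gold = 1.3392 − 0.07·4.0175 ≈ 1.0579.

c_gold ≈ 1.058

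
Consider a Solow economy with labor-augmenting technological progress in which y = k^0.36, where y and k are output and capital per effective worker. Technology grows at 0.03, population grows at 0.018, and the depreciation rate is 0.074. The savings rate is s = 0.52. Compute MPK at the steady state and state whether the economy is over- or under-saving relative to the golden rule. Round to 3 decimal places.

over-saving; MPK ≈ 0.084

Capital per effective worker breaks even when investment replaces (n + g + δ)·k; here n + g + δ = 0.122.
Steady-state k*: s·k^0.36 = 0.122·k gives k* = (0.52/0.122)^(1/0.64) ≈ 9.6343.
MPK = 0.36·9.6343^(-0.64) ≈ 0.0845.
MPK < n+g+δ = 0.122, so the economy is dynamically inefficient (over-saving).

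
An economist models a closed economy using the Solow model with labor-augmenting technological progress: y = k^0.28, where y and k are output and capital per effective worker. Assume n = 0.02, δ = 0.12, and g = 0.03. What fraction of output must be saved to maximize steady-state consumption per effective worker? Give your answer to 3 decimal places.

s_gold = 0.280

n + g + δ = 0.02 + 0.03 + 0.12 = 0.17.
At the golden rule MPK = n+g+δ, and in any Cobb-Douglas steady state s = (n+g+δ)·k/y = MPK·k/y = capital's share 0.28.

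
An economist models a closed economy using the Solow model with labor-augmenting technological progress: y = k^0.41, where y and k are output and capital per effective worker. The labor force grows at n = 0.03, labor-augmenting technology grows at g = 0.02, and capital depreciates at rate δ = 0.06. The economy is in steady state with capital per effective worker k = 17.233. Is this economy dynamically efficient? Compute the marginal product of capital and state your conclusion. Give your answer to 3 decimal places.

The effective depreciation rate is n + g + δ = 0.03 + 0.02 + 0.06 = 0.11.
MPK = 0.41·k^(0.41−1) = 0.41·17.233^(-0.59) ≈ 0.0764.
MPK < 0.11, so the economy is dynamically inefficient (over-saving).

dynamically inefficient; MPK ≈ 0.076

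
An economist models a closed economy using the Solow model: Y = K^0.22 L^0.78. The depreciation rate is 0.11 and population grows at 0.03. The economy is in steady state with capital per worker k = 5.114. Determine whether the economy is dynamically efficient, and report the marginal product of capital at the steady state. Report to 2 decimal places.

dynamically inefficient; MPK ≈ 0.06

The effective depreciation rate is n + δ = 0.03 + 0.11 = 0.14.
MPK = 0.22·k^(0.22−1) = 0.22·5.114^(-0.78) ≈ 0.0616.
MPK < 0.14, so the economy is dynamically inefficient (over-saving).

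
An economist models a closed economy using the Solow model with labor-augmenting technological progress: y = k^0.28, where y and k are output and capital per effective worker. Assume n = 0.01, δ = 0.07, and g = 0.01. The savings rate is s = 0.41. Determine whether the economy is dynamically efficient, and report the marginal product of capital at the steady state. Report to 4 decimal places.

n + g + δ = 0.01 + 0.01 + 0.07 = 0.09.
Steady-state k*: s·k^0.28 = 0.09·k gives k* = (0.41/0.09)^(1/0.72) ≈ 8.2156.
MPK = 0.28·8.2156^(-0.72) ≈ 0.0615.
MPK < n+g+δ = 0.09, so the economy is dynamically inefficient (over-saving).

dynamically inefficient; MPK ≈ 0.0615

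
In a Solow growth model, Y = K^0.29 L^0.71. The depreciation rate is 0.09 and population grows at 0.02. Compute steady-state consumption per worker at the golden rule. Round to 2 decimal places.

c_gold ≈ 1.05

Break-even investment rate: n + δ = 0.02 + 0.09 = 0.11.
Maximizing c = f(k) − (n+δ)·k gives f'(k) = n+δ, i.e. 0.29·k^(0.29−1) = 0.11, so k_gold = (0.29/0.11)^(1/0.71) ≈ 3.9171.
y_gold = 3.9171^0.29 ≈ 1.4858.
c_gold = y_gold − (n+δ)·k_gold = 1.4858 − 0.11·3.9171 ≈ 1.0549.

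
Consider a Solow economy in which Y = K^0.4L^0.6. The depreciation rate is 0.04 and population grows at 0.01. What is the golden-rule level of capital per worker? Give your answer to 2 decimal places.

The effective depreciation rate is n + δ = 0.01 + 0.04 = 0.05.
Setting f'(k) = n+δ gives 0.4·k^(0.4−1) = 0.05, hence k_gold = (0.4/0.05)^(1/0.6) ≈ 32.0000.

k_gold ≈ 32.00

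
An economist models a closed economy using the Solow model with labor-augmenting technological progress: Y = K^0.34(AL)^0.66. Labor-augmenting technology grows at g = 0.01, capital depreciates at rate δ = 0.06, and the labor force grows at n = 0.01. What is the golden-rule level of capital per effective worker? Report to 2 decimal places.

The effective depreciation rate is n + g + δ = 0.01 + 0.01 + 0.06 = 0.08.
Golden rule sets MPK = n+g+δ: 0.34·k^(0.34−1) = 0.08, so k_gold = (0.34/0.08)^(1/0.66) ≈ 8.9558.

k_gold ≈ 8.96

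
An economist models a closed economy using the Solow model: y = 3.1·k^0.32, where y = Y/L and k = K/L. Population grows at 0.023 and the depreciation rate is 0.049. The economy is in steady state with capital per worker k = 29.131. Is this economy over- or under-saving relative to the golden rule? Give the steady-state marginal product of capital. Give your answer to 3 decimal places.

under-saving; MPK ≈ 0.100

n + δ = 0.023 + 0.049 = 0.072.
MPK = 0.32·3.1·k^(0.32−1) = 0.32·3.1·29.131^(-0.68) ≈ 0.1002.
MPK > 0.072, so the economy is dynamically efficient (under-saving).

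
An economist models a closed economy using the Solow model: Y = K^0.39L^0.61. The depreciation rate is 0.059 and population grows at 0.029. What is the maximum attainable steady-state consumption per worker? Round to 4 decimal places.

c_gold ≈ 1.5802

The effective depreciation rate is n + δ = 0.029 + 0.059 = 0.088.
At the golden rule the marginal product of capital equals n+δ: 0.39·k^(0.39−1) = 0.088. Solving, k_gold = (0.39/0.088)^(1/0.61) ≈ 11.4808.
y_gold = 11.4808^0.39 ≈ 2.5905.
c_gold = y_gold − (n+δ)·k_gold = 2.5905 − 0.088·11.4808 ≈ 1.5802.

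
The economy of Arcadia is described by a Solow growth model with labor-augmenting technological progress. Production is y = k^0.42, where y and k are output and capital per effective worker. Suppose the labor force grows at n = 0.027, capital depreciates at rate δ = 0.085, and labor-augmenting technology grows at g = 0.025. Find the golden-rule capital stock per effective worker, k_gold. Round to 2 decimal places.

k_gold ≈ 6.90

Break-even investment rate: n + g + δ = 0.027 + 0.025 + 0.085 = 0.137.
Golden rule sets MPK = n+g+δ: 0.42·k^(0.42−1) = 0.137, so k_gold = (0.42/0.137)^(1/0.58) ≈ 6.8999.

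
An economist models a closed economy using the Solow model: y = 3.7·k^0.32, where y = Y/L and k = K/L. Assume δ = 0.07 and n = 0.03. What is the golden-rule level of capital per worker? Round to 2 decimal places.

Break-even investment rate: n + δ = 0.03 + 0.07 = 0.1.
Golden rule sets MPK = n+δ: 0.32·3.7·k^(0.32−1) = 0.1, so k_gold = (0.32·3.7/0.1)^(1/0.68) ≈ 37.8842.

k_gold ≈ 37.88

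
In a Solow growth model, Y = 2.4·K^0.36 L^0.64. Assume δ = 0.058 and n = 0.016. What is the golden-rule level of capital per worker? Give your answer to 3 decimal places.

Capital per worker breaks even when investment replaces (n + δ)·k; here n + δ = 0.074.
Setting f'(k) = n+δ gives 0.36·2.4·k^(0.36−1) = 0.074, hence k_gold = (0.36·2.4/0.074)^(1/0.64) ≈ 46.5188.

k_gold ≈ 46.519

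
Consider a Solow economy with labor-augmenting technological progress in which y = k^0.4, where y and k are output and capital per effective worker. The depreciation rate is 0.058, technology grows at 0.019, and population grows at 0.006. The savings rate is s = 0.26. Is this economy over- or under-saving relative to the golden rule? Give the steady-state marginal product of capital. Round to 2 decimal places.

under-saving; MPK ≈ 0.13

Break-even investment rate: n + g + δ = 0.006 + 0.019 + 0.058 = 0.083.
Steady-state k*: s·k^0.4 = 0.083·k gives k* = (0.26/0.083)^(1/0.6) ≈ 6.7064.
MPK = 0.4·6.7064^(-0.6) ≈ 0.1277.
MPK > n+g+δ = 0.083, so the economy is dynamically efficient (under-saving).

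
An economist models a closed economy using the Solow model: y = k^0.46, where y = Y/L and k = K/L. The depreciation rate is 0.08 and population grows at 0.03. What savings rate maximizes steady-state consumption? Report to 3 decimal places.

Capital per worker breaks even when investment replaces (n + δ)·k; here n + δ = 0.11.
At the golden rule MPK = n+δ, and in any Cobb-Douglas steady state s = (n+δ)·k/y = MPK·k/y = capital's share 0.46.

s_gold = 0.460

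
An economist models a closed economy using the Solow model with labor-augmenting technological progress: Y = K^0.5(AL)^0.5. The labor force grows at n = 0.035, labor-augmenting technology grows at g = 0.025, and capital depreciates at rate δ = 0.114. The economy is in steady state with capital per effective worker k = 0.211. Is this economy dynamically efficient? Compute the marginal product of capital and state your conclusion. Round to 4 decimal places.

dynamically efficient; MPK ≈ 1.0885

Break-even investment rate: n + g + δ = 0.035 + 0.025 + 0.114 = 0.174.
MPK = 0.5·k^(0.5−1) = 0.5·0.211^(-0.5) ≈ 1.0885.
MPK > 0.174, so the economy is dynamically efficient (under-saving).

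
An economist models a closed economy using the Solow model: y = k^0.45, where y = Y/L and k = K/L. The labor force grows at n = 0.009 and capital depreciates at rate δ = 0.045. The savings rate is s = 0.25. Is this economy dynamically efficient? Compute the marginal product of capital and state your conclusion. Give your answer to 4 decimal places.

dynamically efficient; MPK ≈ 0.0972

n + δ = 0.009 + 0.045 = 0.054.
Steady-state k*: s·k^0.45 = 0.054·k gives k* = (0.25/0.054)^(1/0.55) ≈ 16.2212.
MPK = 0.45·16.2212^(-0.55) ≈ 0.0972.
MPK > n+δ = 0.054, so the economy is dynamically efficient (under-saving).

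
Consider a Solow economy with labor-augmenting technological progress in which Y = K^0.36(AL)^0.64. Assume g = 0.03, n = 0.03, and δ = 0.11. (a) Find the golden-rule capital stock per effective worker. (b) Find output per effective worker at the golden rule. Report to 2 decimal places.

(a) k_gold ≈ 3.23; (b) y_gold ≈ 1.53

The effective depreciation rate is n + g + δ = 0.03 + 0.03 + 0.11 = 0.17.
At the golden rule the marginal product of capital equals n+g+δ: 0.36·k^(0.36−1) = 0.17. Solving, k_gold = (0.36/0.17)^(1/0.64) ≈ 3.2296.
y_gold = 3.2296^0.36 ≈ 1.5251.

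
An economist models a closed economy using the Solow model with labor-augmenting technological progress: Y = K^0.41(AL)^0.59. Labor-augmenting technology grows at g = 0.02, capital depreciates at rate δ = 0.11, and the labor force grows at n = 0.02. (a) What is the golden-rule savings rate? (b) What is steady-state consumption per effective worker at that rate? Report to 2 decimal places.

(a) s_gold = 0.41; (b) c_gold ≈ 1.19

Break-even investment rate: n + g + δ = 0.02 + 0.02 + 0.11 = 0.15.
For Cobb-Douglas, s_gold equals capital's share: s_gold = 0.41.
Setting f'(k) = n+g+δ gives 0.41·k^(0.41−1) = 0.15, hence k_gold = (0.41/0.15)^(1/0.59) ≈ 5.4974.
y_gold = 5.4974^0.41 ≈ 2.0112; c_gold = (1−0.41)·y_gold ≈ 1.1866.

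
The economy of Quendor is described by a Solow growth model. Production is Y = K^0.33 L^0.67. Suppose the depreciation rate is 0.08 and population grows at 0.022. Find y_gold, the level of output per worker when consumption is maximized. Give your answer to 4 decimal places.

y_gold ≈ 1.7830

n + δ = 0.022 + 0.08 = 0.102.
Golden rule sets MPK = n+δ: 0.33·k^(0.33−1) = 0.102, so k_gold = (0.33/0.102)^(1/0.67) ≈ 5.7685.
Output: y_gold = k_gold^0.33 = 5.7685^0.33 ≈ 1.7830.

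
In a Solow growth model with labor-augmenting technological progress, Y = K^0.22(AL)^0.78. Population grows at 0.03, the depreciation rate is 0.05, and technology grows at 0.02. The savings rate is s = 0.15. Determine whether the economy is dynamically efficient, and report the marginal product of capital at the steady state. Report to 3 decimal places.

n + g + δ = 0.03 + 0.02 + 0.05 = 0.1.
Steady-state k*: s·k^0.22 = 0.1·k gives k* = (0.15/0.1)^(1/0.78) ≈ 1.6817.
MPK = 0.22·1.6817^(-0.78) ≈ 0.1467.
MPK > n+g+δ = 0.1, so the economy is dynamically efficient (under-saving).

dynamically efficient; MPK ≈ 0.147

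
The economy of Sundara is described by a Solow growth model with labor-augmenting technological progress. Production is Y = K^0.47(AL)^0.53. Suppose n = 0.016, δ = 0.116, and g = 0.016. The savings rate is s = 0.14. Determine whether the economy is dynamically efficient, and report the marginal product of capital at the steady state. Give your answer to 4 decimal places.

dynamically efficient; MPK ≈ 0.4969

Capital per effective worker breaks even when investment replaces (n + g + δ)·k; here n + g + δ = 0.148.
Steady-state k*: s·k^0.47 = 0.148·k gives k* = (0.14/0.148)^(1/0.53) ≈ 0.9005.
MPK = 0.47·0.9005^(-0.53) ≈ 0.4969.
MPK > n+g+δ = 0.148, so the economy is dynamically efficient (under-saving).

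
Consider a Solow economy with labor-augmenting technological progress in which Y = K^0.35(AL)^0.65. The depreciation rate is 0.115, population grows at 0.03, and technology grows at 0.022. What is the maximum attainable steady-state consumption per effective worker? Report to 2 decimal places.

The effective depreciation rate is n + g + δ = 0.03 + 0.022 + 0.115 = 0.167.
Setting f'(k) = n+g+δ gives 0.35·k^(0.35−1) = 0.167, hence k_gold = (0.35/0.167)^(1/0.65) ≈ 3.1217.
y_gold = 3.1217^0.35 ≈ 1.4895.
c_gold = y_gold − (n+g+δ)·k_gold = 1.4895 − 0.167·3.1217 ≈ 0.9682.

c_gold ≈ 0.97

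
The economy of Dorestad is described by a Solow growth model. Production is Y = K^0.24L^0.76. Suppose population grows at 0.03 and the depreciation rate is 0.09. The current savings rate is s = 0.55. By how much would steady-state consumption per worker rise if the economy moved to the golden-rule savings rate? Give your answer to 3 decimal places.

Δc ≈ 0.218

Break-even investment rate: n + δ = 0.03 + 0.09 = 0.12.
Current steady state (s = 0.55): k* = (0.55/0.12)^(1/0.76) ≈ 7.4127, y* = 7.4127^0.24 ≈ 1.6173, c* = (1−0.55)·1.6173 ≈ 0.7278.
Maximizing c = f(k) − (n+δ)·k gives f'(k) = n+δ, i.e. 0.24·k^(0.24−1) = 0.12, so k_gold = (0.24/0.12)^(1/0.76) ≈ 2.4894.
y_gold = 2.4894^0.24 ≈ 1.2447, c_gold = y_gold − 0.12·k_gold ≈ 0.9460.
Gain: Δc = 0.9460 − 0.7278 ≈ 0.2182.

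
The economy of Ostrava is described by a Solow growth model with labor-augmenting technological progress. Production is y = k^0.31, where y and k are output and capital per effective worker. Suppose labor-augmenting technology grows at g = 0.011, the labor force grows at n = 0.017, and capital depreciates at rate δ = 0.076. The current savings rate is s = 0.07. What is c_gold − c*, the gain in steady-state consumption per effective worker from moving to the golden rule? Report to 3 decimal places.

Δc ≈ 0.349

The effective depreciation rate is n + g + δ = 0.017 + 0.011 + 0.076 = 0.104.
Current steady state (s = 0.07): k* = (0.07/0.104)^(1/0.69) ≈ 0.5634, y* = 0.5634^0.31 ≈ 0.8371, c* = (1−0.07)·0.8371 ≈ 0.7785.
At the golden rule the marginal product of capital equals n+g+δ: 0.31·k^(0.31−1) = 0.104. Solving, k_gold = (0.31/0.104)^(1/0.69) ≈ 4.8689.
y_gold = 4.8689^0.31 ≈ 1.6334, c_gold = y_gold − 0.104·k_gold ≈ 1.1271.
Gain: Δc = 1.1271 − 0.7785 ≈ 0.3486.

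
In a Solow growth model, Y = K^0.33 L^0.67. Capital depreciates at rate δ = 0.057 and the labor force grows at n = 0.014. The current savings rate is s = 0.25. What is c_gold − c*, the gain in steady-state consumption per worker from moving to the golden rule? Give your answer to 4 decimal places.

Capital per worker breaks even when investment replaces (n + δ)·k; here n + δ = 0.071.
Current steady state (s = 0.25): k* = (0.25/0.071)^(1/0.67) ≈ 6.5455, y* = 6.5455^0.33 ≈ 1.8589, c* = (1−0.25)·1.8589 ≈ 1.3942.
Setting f'(k) = n+δ gives 0.33·k^(0.33−1) = 0.071, hence k_gold = (0.33/0.071)^(1/0.67) ≈ 9.9061.
y_gold = 9.9061^0.33 ≈ 2.1313, c_gold = y_gold − 0.071·k_gold ≈ 1.4280.
Gain: Δc = 1.4280 − 1.3942 ≈ 0.0338.

Δc ≈ 0.0338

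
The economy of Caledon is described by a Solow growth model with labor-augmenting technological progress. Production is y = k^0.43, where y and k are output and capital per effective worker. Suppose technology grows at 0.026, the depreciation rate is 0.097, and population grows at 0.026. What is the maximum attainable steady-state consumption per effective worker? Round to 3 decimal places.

c_gold ≈ 1.268

The effective depreciation rate is n + g + δ = 0.026 + 0.026 + 0.097 = 0.149.
Golden rule sets MPK = n+g+δ: 0.43·k^(0.43−1) = 0.149, so k_gold = (0.43/0.149)^(1/0.57) ≈ 6.4197.
y_gold = 6.4197^0.43 ≈ 2.2245.
c_gold = y_gold − (n+g+δ)·k_gold = 2.2245 − 0.149·6.4197 ≈ 1.2680.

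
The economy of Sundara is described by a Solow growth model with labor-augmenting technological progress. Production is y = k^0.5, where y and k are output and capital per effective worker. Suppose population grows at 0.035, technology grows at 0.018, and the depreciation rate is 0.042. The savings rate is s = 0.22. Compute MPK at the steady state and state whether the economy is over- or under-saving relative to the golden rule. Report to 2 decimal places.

n + g + δ = 0.035 + 0.018 + 0.042 = 0.095.
Steady-state k*: s·k^0.5 = 0.095·k gives k* = (0.22/0.095)^(1/0.5) ≈ 5.3629.
MPK = 0.5·5.3629^(-0.5) ≈ 0.2159.
MPK > n+g+δ = 0.095, so the economy is dynamically efficient (under-saving).

under-saving; MPK ≈ 0.22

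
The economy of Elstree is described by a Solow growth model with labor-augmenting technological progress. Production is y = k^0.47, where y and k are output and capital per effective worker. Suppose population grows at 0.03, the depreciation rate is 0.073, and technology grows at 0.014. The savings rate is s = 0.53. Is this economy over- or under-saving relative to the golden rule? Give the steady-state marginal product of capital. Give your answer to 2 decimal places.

The effective depreciation rate is n + g + δ = 0.03 + 0.014 + 0.073 = 0.117.
Steady-state k*: s·k^0.47 = 0.117·k gives k* = (0.53/0.117)^(1/0.53) ≈ 17.2944.
MPK = 0.47·17.2944^(-0.53) ≈ 0.1038.
MPK < n+g+δ = 0.117, so the economy is dynamically inefficient (over-saving).

over-saving; MPK ≈ 0.10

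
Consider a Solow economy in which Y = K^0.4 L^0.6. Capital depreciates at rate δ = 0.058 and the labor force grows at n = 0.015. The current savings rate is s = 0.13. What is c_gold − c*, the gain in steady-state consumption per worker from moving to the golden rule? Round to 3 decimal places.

n + δ = 0.015 + 0.058 = 0.073.
Current steady state (s = 0.13): k* = (0.13/0.073)^(1/0.6) ≈ 2.6164, y* = 2.6164^0.4 ≈ 1.4692, c* = (1−0.13)·1.4692 ≈ 1.2782.
At the golden rule the marginal product of capital equals n+δ: 0.4·k^(0.4−1) = 0.073. Solving, k_gold = (0.4/0.073)^(1/0.6) ≈ 17.0305.
y_gold = 17.0305^0.4 ≈ 3.1081, c_gold = y_gold − 0.073·k_gold ≈ 1.8648.
Gain: Δc = 1.8648 − 1.2782 ≈ 0.5866.

Δc ≈ 0.587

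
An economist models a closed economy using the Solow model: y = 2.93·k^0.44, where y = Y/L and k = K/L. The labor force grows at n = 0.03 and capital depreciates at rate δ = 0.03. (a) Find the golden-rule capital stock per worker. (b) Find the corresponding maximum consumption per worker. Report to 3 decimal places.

Break-even investment rate: n + δ = 0.03 + 0.03 = 0.06.
Maximizing c = f(k) − (n+δ)·k gives f'(k) = n+δ, i.e. 0.44·2.93·k^(0.44−1) = 0.06, so k_gold = (0.44·2.93/0.06)^(1/0.56) ≈ 239.2618.
y_gold = 2.93·239.2618^0.44 ≈ 32.6266; c_gold = y_gold − 0.06·k_gold ≈ 18.2709.

(a) k_gold ≈ 239.262; (b) c_gold ≈ 18.271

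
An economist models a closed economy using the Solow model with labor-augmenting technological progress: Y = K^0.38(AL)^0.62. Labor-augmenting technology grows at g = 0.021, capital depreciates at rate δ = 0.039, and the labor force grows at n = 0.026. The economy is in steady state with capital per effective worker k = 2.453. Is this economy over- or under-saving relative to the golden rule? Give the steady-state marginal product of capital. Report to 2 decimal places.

The effective depreciation rate is n + g + δ = 0.026 + 0.021 + 0.039 = 0.086.
MPK = 0.38·k^(0.38−1) = 0.38·2.453^(-0.62) ≈ 0.2179.
MPK > 0.086, so the economy is dynamically efficient (under-saving).

under-saving; MPK ≈ 0.22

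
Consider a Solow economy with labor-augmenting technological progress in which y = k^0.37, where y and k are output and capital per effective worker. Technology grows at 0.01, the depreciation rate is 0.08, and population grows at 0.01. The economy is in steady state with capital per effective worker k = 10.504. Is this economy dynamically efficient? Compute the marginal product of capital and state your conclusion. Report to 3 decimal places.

dynamically inefficient; MPK ≈ 0.084

Break-even investment rate: n + g + δ = 0.01 + 0.01 + 0.08 = 0.1.
MPK = 0.37·k^(0.37−1) = 0.37·10.504^(-0.63) ≈ 0.0841.
MPK < 0.1, so the economy is dynamically inefficient (over-saving).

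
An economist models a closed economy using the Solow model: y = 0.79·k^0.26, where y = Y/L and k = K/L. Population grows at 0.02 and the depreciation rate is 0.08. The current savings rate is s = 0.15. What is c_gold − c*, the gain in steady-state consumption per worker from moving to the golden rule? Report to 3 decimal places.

Capital per worker breaks even when investment replaces (n + δ)·k; here n + δ = 0.1.
Current steady state (s = 0.15): k* = (0.15·0.79/0.1)^(1/0.74) ≈ 1.2578, y* = 0.79·1.2578^0.26 ≈ 0.8385, c* = (1−0.15)·0.8385 ≈ 0.7128.
Golden rule sets MPK = n+δ: 0.26·0.79·k^(0.26−1) = 0.1, so k_gold = (0.26·0.79/0.1)^(1/0.74) ≈ 2.6450.
y_gold = 0.79·2.6450^0.26 ≈ 1.0173, c_gold = y_gold − 0.1·k_gold ≈ 0.7528.
Gain: Δc = 0.7528 − 0.7128 ≈ 0.0401.

Δc ≈ 0.040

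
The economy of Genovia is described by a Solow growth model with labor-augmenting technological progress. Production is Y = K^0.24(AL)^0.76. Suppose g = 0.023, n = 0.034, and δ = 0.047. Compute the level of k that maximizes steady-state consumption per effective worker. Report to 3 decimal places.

k_gold ≈ 3.005

n + g + δ = 0.034 + 0.023 + 0.047 = 0.104.
Golden rule sets MPK = n+g+δ: 0.24·k^(0.24−1) = 0.104, so k_gold = (0.24/0.104)^(1/0.76) ≈ 3.0051.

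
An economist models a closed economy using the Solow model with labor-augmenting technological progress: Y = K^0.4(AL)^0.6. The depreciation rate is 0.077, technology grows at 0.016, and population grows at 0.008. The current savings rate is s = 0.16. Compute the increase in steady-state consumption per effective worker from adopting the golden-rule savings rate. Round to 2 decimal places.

Break-even investment rate: n + g + δ = 0.008 + 0.016 + 0.077 = 0.101.
Current steady state (s = 0.16): k* = (0.16/0.101)^(1/0.6) ≈ 2.1528, y* = 2.1528^0.4 ≈ 1.3589, c* = (1−0.16)·1.3589 ≈ 1.1415.
At the golden rule the marginal product of capital equals n+g+δ: 0.4·k^(0.4−1) = 0.101. Solving, k_gold = (0.4/0.101)^(1/0.6) ≈ 9.9136.
y_gold = 9.9136^0.4 ≈ 2.5032, c_gold = y_gold − 0.101·k_gold ≈ 1.5019.
Gain: Δc = 1.5019 − 1.1415 ≈ 0.3604.

Δc ≈ 0.36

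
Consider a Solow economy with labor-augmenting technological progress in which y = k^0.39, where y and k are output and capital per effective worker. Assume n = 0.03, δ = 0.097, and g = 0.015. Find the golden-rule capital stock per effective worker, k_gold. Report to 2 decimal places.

Break-even investment rate: n + g + δ = 0.03 + 0.015 + 0.097 = 0.142.
Golden rule sets MPK = n+g+δ: 0.39·k^(0.39−1) = 0.142, so k_gold = (0.39/0.142)^(1/0.61) ≈ 5.2397.

k_gold ≈ 5.24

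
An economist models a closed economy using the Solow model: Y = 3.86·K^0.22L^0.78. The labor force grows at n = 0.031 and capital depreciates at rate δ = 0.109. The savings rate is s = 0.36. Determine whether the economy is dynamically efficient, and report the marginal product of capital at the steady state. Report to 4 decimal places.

dynamically inefficient; MPK ≈ 0.0856

Break-even investment rate: n + δ = 0.031 + 0.109 = 0.14.
Steady-state k*: s·A·k^0.22 = 0.14·k gives k* = (0.36·3.86/0.14)^(1/0.78) ≈ 18.9627.
MPK = 0.22·3.86·18.9627^(-0.78) ≈ 0.0856.
MPK < n+δ = 0.14, so the economy is dynamically inefficient (over-saving).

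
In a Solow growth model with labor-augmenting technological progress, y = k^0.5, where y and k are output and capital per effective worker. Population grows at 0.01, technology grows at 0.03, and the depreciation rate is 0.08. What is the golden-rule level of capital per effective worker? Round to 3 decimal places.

Capital per effective worker breaks even when investment replaces (n + g + δ)·k; here n + g + δ = 0.12.
Golden rule sets MPK = n+g+δ: 0.5·k^(0.5−1) = 0.12, so k_gold = (0.5/0.12)^(1/0.5) ≈ 17.3611.

k_gold ≈ 17.361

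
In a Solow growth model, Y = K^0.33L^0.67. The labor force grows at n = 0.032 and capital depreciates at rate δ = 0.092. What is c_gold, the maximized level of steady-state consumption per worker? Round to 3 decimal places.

c_gold ≈ 1.085

Capital per worker breaks even when investment replaces (n + δ)·k; here n + δ = 0.124.
At the golden rule the marginal product of capital equals n+δ: 0.33·k^(0.33−1) = 0.124. Solving, k_gold = (0.33/0.124)^(1/0.67) ≈ 4.3099.
y_gold = 4.3099^0.33 ≈ 1.6195.
c_gold = y_gold − (n+δ)·k_gold = 1.6195 − 0.124·4.3099 ≈ 1.0850.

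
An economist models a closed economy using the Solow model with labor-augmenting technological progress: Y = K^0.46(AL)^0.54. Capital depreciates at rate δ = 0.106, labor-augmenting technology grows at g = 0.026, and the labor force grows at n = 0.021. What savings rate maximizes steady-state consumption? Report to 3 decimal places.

s_gold = 0.460

Capital per effective worker breaks even when investment replaces (n + g + δ)·k; here n + g + δ = 0.153.
At the golden rule MPK = n+g+δ, and in any Cobb-Douglas steady state s = (n+g+δ)·k/y = MPK·k/y = capital's share 0.46.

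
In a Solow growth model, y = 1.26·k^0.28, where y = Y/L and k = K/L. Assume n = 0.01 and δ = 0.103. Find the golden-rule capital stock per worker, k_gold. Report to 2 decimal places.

k_gold ≈ 4.86

Capital per worker breaks even when investment replaces (n + δ)·k; here n + δ = 0.113.
Setting f'(k) = n+δ gives 0.28·1.26·k^(0.28−1) = 0.113, hence k_gold = (0.28·1.26/0.113)^(1/0.72) ≈ 4.8611.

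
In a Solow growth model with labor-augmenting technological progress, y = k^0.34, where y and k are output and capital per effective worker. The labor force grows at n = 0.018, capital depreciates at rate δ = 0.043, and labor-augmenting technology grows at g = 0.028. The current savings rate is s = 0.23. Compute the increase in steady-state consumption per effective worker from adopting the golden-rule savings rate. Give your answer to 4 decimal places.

Δc ≈ 0.0607

The effective depreciation rate is n + g + δ = 0.018 + 0.028 + 0.043 = 0.089.
Current steady state (s = 0.23): k* = (0.23/0.089)^(1/0.66) ≈ 4.2146, y* = 4.2146^0.34 ≈ 1.6309, c* = (1−0.23)·1.6309 ≈ 1.2558.
At the golden rule the marginal product of capital equals n+g+δ: 0.34·k^(0.34−1) = 0.089. Solving, k_gold = (0.34/0.089)^(1/0.66) ≈ 7.6200.
y_gold = 7.6200^0.34 ≈ 1.9946, c_gold = y_gold − 0.089·k_gold ≈ 1.3165.
Gain: Δc = 1.3165 − 1.2558 ≈ 0.0607.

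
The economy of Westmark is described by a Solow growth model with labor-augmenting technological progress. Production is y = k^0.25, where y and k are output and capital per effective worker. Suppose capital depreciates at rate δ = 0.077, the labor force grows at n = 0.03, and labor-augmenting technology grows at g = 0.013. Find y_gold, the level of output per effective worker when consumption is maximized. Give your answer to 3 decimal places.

y_gold ≈ 1.277

Capital per effective worker breaks even when investment replaces (n + g + δ)·k; here n + g + δ = 0.12.
Golden rule sets MPK = n+g+δ: 0.25·k^(0.25−1) = 0.12, so k_gold = (0.25/0.12)^(1/0.75) ≈ 2.6608.
Output: y_gold = k_gold^0.25 = 2.6608^0.25 ≈ 1.2772.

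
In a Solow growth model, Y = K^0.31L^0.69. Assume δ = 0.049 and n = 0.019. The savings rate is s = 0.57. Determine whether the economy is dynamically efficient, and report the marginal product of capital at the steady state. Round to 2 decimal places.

The effective depreciation rate is n + δ = 0.019 + 0.049 = 0.068.
Steady-state k*: s·k^0.31 = 0.068·k gives k* = (0.57/0.068)^(1/0.69) ≈ 21.7877.
MPK = 0.31·21.7877^(-0.69) ≈ 0.0370.
MPK < n+δ = 0.068, so the economy is dynamically inefficient (over-saving).

dynamically inefficient; MPK ≈ 0.04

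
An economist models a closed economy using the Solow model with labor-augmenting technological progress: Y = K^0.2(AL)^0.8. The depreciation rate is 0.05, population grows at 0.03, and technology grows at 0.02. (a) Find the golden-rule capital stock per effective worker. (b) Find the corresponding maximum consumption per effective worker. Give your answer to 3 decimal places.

(a) k_gold ≈ 2.378; (b) c_gold ≈ 0.951

Break-even investment rate: n + g + δ = 0.03 + 0.02 + 0.05 = 0.1.
Maximizing c = f(k) − (n+g+δ)·k gives f'(k) = n+g+δ, i.e. 0.2·k^(0.2−1) = 0.1, so k_gold = (0.2/0.1)^(1/0.8) ≈ 2.3784.
y_gold = 2.3784^0.2 ≈ 1.1892; c_gold = y_gold − 0.1·k_gold ≈ 0.9514.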